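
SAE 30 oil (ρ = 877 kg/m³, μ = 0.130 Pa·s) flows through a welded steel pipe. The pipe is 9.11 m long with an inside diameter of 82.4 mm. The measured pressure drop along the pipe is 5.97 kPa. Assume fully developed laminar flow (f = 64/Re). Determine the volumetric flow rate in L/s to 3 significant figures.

For laminar flow, f = 64/Re with Re = ρVD/μ, so Darcy-Weisbach reduces to ΔP = 32μLV/D². Solving for V: V = ΔP·D²/(32μL) = 5970·(0.0824)²/(32·0.13·9.11) = 1.07 m/s.
Check: Re = ρVD/μ = 877·1.07·0.0824/0.13 = 594.6 < 2300, so the laminar assumption holds.
Q = V·A = 1.07·(π/4·0.0824²) = 0.005704 m³/s = 5.70 L/s.

Q ≈ 5.70 L/s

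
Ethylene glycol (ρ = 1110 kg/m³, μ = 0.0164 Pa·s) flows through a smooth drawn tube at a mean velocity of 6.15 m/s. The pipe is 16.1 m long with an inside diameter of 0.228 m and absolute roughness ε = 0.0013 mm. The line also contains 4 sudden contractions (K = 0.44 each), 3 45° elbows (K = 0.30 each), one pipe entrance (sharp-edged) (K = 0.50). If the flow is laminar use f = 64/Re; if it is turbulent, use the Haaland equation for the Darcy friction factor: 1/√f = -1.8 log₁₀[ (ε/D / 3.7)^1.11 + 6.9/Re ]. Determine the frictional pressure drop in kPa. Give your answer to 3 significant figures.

ΔP ≈ 93.1 kPa

Reynolds number Re = ρVD/μ = 1110 · 6.15 · 0.228 / 0.0164 = 9.49e+04.
Re > 4000 → turbulent. Relative roughness ε/D = 1.3e-06/0.228 = 5.7e-06. Haaland: 1/√f = -1.8 log₁₀[(5.7e-06/3.7)^1.11 + 6.9/9.49e+04] = -1.8 log₁₀[3.54e-07 + 7.27e-05] = 7.445, so f = 0.01804.
Total minor-loss coefficient ΣK = 4·0.44 + 3·0.3 + 1·0.5 = 3.16.
ΔP = [f·L/D + ΣK]·(ρV²/2) = [0.01804·16.1/0.228 + 3.16]·(1110·6.15²/2) = [1.274 + 3.16]·2.099e+04 = 9.307e+04 Pa.
ΔP = 9.307e+04 Pa = 93.1 kPa.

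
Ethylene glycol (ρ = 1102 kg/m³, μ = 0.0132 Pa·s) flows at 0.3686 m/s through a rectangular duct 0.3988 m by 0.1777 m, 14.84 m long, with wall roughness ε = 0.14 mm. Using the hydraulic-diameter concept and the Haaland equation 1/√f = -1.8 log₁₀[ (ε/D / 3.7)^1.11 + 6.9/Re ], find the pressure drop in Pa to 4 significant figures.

ΔP ≈ 153.6 Pa

Hydraulic diameter D_h = 4A/P = 4·(0.3988·0.1777)/(2·(0.3988+0.1777)) = 0.2835/1.153 = 0.2459 m.
Re = ρVD_h/μ = 1102·0.3686·0.2459/0.0132 = 7565.
ε/D_h = 0.00014/0.2459 = 0.000569; Haaland gives 1/√f = -1.8 log₁₀[5.86e-05+0.000912] = 5.423, so f = 0.034.
ΔP = f(L/D_h)(ρV²/2) = 0.034·14.84/0.2459·74.86 = 153.6 Pa.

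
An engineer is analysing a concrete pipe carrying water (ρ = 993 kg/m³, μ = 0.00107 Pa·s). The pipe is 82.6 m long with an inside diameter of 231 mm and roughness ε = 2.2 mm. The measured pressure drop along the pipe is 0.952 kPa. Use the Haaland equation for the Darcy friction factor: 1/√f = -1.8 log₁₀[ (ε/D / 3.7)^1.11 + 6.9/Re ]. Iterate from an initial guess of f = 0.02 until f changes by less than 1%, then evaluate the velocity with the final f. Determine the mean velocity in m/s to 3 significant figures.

Rearranging Darcy-Weisbach: V = √(2·ΔP·D/(f·L·ρ)). With ε/D = 0.0022/0.231 = 0.00952, iterate starting from f = 0.02:
  f = 0.02 → V = √(2·952·0.231/(0.02·82.6·993)) = 0.5178 m/s; Re = ρVD/μ = 1.11e+05; f → 0.03788
  f = 0.03788 → V = 0.3762 m/s; Re = 8.066e+04; f → 0.03807
Converged (Δf/f < 1%). With the final f = 0.03807: V = √(2·952·0.231/(0.03807·82.6·993)) = 0.3753 m/s.

V ≈ 0.375 m/s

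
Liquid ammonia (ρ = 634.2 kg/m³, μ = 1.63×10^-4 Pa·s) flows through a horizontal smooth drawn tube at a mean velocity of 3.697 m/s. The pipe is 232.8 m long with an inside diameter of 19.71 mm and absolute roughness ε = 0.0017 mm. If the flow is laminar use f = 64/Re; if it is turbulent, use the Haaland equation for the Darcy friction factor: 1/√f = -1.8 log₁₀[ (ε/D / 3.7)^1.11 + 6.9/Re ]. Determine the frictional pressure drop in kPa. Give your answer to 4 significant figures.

Reynolds number Re = ρVD/μ = 634.2 · 3.697 · 0.01971 / 0.000163 = 2.835e+05.
Re > 4000 → turbulent. Relative roughness ε/D = 1.7e-06/0.01971 = 8.63e-05. Haaland: 1/√f = -1.8 log₁₀[(8.63e-05/3.7)^1.11 + 6.9/2.835e+05] = -1.8 log₁₀[7.21e-06 + 2.43e-05] = 8.102, so f = 0.01523.
Darcy-Weisbach: ΔP = f(L/D)(ρV²/2) = 0.01523·(232.8/0.01971)·(634.2·3.697²/2) = 0.01523·1.181e+04·4334 = 7.799e+05 Pa.
ΔP = 7.799e+05 Pa = 779.9 kPa.

ΔP ≈ 779.9 kPa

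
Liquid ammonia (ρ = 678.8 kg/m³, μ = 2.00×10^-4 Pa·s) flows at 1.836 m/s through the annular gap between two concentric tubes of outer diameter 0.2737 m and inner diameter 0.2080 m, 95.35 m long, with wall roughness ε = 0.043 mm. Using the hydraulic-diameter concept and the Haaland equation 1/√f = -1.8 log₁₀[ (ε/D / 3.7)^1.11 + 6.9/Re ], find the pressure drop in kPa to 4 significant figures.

Hydraulic diameter D_h = 4A/P = D_o - D_i = 0.2737 - 0.208 = 0.0657 m.
Re = ρVD_h/μ = 678.8·1.836·0.0657/0.0002 = 4.094e+05.
ε/D_h = 4.3e-05/0.0657 = 0.000654; Haaland gives 1/√f = -1.8 log₁₀[6.84e-05+1.69e-05] = 7.325, so f = 0.01864.
ΔP = f(L/D_h)(ρV²/2) = 0.01864·95.35/0.0657·1144 = 3.095e+04 Pa.
ΔP = 30.95 kPa.

ΔP ≈ 30.95 kPa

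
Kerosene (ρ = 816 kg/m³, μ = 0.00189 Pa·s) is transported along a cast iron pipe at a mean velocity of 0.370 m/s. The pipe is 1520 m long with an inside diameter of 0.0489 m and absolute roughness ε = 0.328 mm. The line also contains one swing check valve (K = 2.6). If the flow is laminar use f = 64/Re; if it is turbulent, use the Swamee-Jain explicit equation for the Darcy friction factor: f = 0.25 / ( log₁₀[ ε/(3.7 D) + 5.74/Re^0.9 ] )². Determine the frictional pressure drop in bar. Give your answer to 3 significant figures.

Reynolds number Re = ρVD/μ = 816 · 0.37 · 0.0489 / 0.00189 = 7812.
Re > 4000 → turbulent. Relative roughness ε/D = 0.000328/0.0489 = 0.00671. Swamee-Jain: f = 0.25/(log₁₀[0.00671/3.7 + 5.74/7812^0.9])² = 0.25/(log₁₀[0.00181 + 0.0018])² = 0.25/(-2.442)² = 0.04192.
Total minor-loss coefficient ΣK = 1·2.6 = 2.6.
ΔP = [f·L/D + ΣK]·(ρV²/2) = [0.04192·1520/0.0489 + 2.6]·(816·0.37²/2) = [1303 + 2.6]·55.86 = 7.293e+04 Pa.
ΔP = 7.293e+04 Pa = 0.729 bar.

ΔP ≈ 0.729 bar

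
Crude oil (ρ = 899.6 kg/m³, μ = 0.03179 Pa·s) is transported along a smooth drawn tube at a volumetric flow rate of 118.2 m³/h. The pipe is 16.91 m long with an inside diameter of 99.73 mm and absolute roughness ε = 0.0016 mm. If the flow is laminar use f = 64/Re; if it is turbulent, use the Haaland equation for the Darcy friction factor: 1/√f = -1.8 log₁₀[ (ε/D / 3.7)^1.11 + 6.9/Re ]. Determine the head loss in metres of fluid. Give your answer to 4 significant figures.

Q = 118.2 m³/h = 118.2/3600 = 0.03283 m³/s.
Cross-sectional area A = πD²/4 = π(0.09973)²/4 = 0.007812 m²; mean velocity V = Q/A = 0.03283/0.007812 = 4.203 m/s.
Reynolds number Re = ρVD/μ = 899.6 · 4.203 · 0.09973 / 0.0318 = 1.186e+04.
Re > 4000 → turbulent. Relative roughness ε/D = 1.6e-06/0.09973 = 1.6e-05. Haaland: 1/√f = -1.8 log₁₀[(1.6e-05/3.7)^1.11 + 6.9/1.186e+04] = -1.8 log₁₀[1.11e-06 + 0.000582] = 5.822, so f = 0.0295.
Darcy-Weisbach: ΔP = f(L/D)(ρV²/2) = 0.0295·(16.91/0.09973)·(899.6·4.203²/2) = 0.0295·169.6·7946 = 3.975e+04 Pa.
Head loss h_f = ΔP/(ρg) = 3.975e+04/(899.6·9.81) = 4.504 m.

h_f ≈ 4.504 m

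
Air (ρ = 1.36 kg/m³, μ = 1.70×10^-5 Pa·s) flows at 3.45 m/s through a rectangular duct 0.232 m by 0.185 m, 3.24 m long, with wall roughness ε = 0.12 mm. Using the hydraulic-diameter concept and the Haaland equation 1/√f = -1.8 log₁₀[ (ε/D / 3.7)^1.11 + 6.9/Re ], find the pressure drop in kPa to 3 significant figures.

Hydraulic diameter D_h = 4A/P = 4·(0.232·0.185)/(2·(0.232+0.185)) = 0.1717/0.834 = 0.2059 m.
Re = ρVD_h/μ = 1.36·3.45·0.2059/1.7e-05 = 5.681e+04.
ε/D_h = 0.00012/0.2059 = 0.000583; Haaland gives 1/√f = -1.8 log₁₀[6.01e-05+0.000121] = 6.734, so f = 0.02205.
ΔP = f(L/D_h)(ρV²/2) = 0.02205·3.24/0.2059·8.094 = 2.81 Pa.
ΔP = 0.00281 kPa.

ΔP ≈ 0.00281 kPa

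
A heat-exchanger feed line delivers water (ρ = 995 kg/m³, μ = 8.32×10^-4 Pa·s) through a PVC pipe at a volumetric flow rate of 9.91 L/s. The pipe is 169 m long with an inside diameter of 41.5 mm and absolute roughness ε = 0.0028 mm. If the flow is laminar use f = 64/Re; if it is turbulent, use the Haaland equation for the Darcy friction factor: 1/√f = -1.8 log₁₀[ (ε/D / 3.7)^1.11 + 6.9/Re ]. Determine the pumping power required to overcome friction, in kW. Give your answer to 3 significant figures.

P ≈ 15.6 kW

Q = 9.91 L/s = 9.91/1000 = 0.00991 m³/s.
Cross-sectional area A = πD²/4 = π(0.0415)²/4 = 0.001353 m²; mean velocity V = Q/A = 0.00991/0.001353 = 7.326 m/s.
Reynolds number Re = ρVD/μ = 995 · 7.326 · 0.0415 / 0.000832 = 3.636e+05.
Re > 4000 → turbulent. Relative roughness ε/D = 2.8e-06/0.0415 = 6.75e-05. Haaland: 1/√f = -1.8 log₁₀[(6.75e-05/3.7)^1.11 + 6.9/3.636e+05] = -1.8 log₁₀[5.49e-06 + 1.9e-05] = 8.301, so f = 0.01451.
Darcy-Weisbach: ΔP = f(L/D)(ρV²/2) = 0.01451·(169/0.0415)·(995·7.326²/2) = 0.01451·4072·2.67e+04 = 1.578e+06 Pa.
Pumping power P = QΔP = 0.00991·1.578e+06 = 15640 W = 15.6 kW.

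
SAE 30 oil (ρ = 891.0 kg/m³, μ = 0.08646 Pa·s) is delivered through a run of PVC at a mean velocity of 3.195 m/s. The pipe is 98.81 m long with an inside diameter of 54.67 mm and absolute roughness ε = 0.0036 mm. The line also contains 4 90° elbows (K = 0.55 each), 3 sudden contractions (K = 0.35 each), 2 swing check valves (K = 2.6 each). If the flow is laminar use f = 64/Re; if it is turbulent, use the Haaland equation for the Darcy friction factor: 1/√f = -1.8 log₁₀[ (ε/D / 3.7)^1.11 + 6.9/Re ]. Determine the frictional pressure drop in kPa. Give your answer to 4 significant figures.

ΔP ≈ 330.7 kPa

Reynolds number Re = ρVD/μ = 891 · 3.195 · 0.05467 / 0.0865 = 1800.
Re < 2300 → laminar flow, so f = 64/Re = 64/1800 = 0.03555 (the turbulent correlation is not needed).
Total minor-loss coefficient ΣK = 4·0.55 + 3·0.35 + 2·2.6 = 8.45.
ΔP = [f·L/D + ΣK]·(ρV²/2) = [0.03555·98.81/0.05467 + 8.45]·(891·3.195²/2) = [64.26 + 8.45]·4548 = 3.307e+05 Pa.
ΔP = 3.307e+05 Pa = 330.7 kPa.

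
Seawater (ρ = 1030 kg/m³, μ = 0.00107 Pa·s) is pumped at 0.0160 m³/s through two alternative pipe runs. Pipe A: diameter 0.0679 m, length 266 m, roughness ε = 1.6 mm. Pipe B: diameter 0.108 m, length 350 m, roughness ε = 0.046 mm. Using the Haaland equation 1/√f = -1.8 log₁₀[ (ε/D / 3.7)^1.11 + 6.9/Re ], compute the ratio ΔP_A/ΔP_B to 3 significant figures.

ΔP_A/ΔP_B ≈ 21.9

Pipe A: V = Q/A = 0.016/0.003621 = 4.419 m/s; Re = 2.888e+05; ε/D = 0.0236; Haaland → f = 0.05207; ΔP_A = f(L/D)(ρV²/2) = 2.051e+06 Pa.
Pipe B: V = Q/A = 0.016/0.009161 = 1.747 m/s; Re = 1.816e+05; ε/D = 0.000426; Haaland → f = 0.01841; ΔP_B = f(L/D)(ρV²/2) = 9.373e+04 Pa.
ΔP_A/ΔP_B = 2.051e+06/9.373e+04 = 21.9.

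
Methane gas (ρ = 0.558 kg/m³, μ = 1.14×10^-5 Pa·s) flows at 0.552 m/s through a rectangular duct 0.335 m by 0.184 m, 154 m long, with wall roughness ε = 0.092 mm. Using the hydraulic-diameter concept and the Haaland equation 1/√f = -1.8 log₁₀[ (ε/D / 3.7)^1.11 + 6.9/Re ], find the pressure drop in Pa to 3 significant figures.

ΔP ≈ 1.95 Pa

Hydraulic diameter D_h = 4A/P = 4·(0.335·0.184)/(2·(0.335+0.184)) = 0.2466/1.038 = 0.2375 m.
Re = ρVD_h/μ = 0.558·0.552·0.2375/1.14e-05 = 6418.
ε/D_h = 9.2e-05/0.2375 = 0.000387; Haaland gives 1/√f = -1.8 log₁₀[3.82e-05+0.00108] = 5.316, so f = 0.03538.
ΔP = f(L/D_h)(ρV²/2) = 0.03538·154/0.2375·0.08501 = 1.95 Pa.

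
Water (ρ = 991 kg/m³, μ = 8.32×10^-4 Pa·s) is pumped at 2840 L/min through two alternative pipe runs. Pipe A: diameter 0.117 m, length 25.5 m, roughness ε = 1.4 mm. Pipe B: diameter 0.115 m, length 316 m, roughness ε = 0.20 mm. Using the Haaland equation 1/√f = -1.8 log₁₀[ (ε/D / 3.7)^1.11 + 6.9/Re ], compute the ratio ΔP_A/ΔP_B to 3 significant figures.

Pipe A: V = Q/A = 0.04733/0.01075 = 4.403 m/s; Re = 6.135e+05; ε/D = 0.012; Haaland → f = 0.04048; ΔP_A = f(L/D)(ρV²/2) = 8.473e+04 Pa.
Pipe B: V = Q/A = 0.04733/0.01039 = 4.557 m/s; Re = 6.242e+05; ε/D = 0.00174; Haaland → f = 0.0229; ΔP_B = f(L/D)(ρV²/2) = 6.476e+05 Pa.
ΔP_A/ΔP_B = 8.473e+04/6.476e+05 = 0.131.

ΔP_A/ΔP_B ≈ 0.131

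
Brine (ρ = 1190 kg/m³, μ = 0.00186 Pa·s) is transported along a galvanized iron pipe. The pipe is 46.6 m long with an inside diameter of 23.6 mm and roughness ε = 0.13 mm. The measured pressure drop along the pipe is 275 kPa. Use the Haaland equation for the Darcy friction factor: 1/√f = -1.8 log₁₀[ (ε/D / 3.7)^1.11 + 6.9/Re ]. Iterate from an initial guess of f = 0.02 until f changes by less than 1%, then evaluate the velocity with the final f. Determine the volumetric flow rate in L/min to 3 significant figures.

Q ≈ 69.6 L/min

Rearranging Darcy-Weisbach: V = √(2·ΔP·D/(f·L·ρ)). With ε/D = 0.00013/0.0236 = 0.00551, iterate starting from f = 0.02:
  f = 0.02 → V = √(2·2.75e+05·0.0236/(0.02·46.6·1190)) = 3.421 m/s; Re = ρVD/μ = 5.165e+04; f → 0.03286
  f = 0.03286 → V = 2.669 m/s; Re = 4.03e+04; f → 0.03326
  f = 0.03326 → V = 2.653 m/s; Re = 4.006e+04; f → 0.03327
Converged (Δf/f < 1%). With the final f = 0.03327: V = √(2·2.75e+05·0.0236/(0.03327·46.6·1190)) = 2.652 m/s.
Q = V·A = 2.652·(π/4·0.0236²) = 0.00116 m³/s = 69.6 L/min.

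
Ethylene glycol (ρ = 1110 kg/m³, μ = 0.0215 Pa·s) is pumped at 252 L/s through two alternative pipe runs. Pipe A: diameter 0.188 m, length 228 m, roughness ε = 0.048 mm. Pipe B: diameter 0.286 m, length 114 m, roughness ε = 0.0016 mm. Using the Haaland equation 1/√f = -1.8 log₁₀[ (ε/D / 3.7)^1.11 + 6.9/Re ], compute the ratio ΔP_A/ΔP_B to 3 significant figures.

Pipe A: V = Q/A = 0.252/0.02776 = 9.078 m/s; Re = 8.811e+04; ε/D = 0.000255; Haaland → f = 0.01939; ΔP_A = f(L/D)(ρV²/2) = 1.075e+06 Pa.
Pipe B: V = Q/A = 0.252/0.06424 = 3.923 m/s; Re = 5.792e+04; ε/D = 5.59e-06; Haaland → f = 0.02006; ΔP_B = f(L/D)(ρV²/2) = 6.828e+04 Pa.
ΔP_A/ΔP_B = 1.075e+06/6.828e+04 = 15.8.

ΔP_A/ΔP_B ≈ 15.8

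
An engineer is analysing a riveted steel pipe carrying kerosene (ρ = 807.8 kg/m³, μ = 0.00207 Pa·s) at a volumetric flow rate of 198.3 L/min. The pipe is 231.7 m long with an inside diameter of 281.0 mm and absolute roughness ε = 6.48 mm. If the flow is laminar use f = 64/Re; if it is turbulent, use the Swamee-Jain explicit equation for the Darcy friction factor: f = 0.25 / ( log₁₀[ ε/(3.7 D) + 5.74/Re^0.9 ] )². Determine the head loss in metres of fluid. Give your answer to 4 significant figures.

h_f ≈ 0.006984 m

Q = 198.3 L/min = 198.3/60000 = 0.003305 m³/s.
Cross-sectional area A = πD²/4 = π(0.281)²/4 = 0.06202 m²; mean velocity V = Q/A = 0.003305/0.06202 = 0.05329 m/s.
Reynolds number Re = ρVD/μ = 807.8 · 0.05329 · 0.281 / 0.00207 = 5844.
Re > 4000 → turbulent. Relative roughness ε/D = 0.00648/0.281 = 0.0231. Swamee-Jain: f = 0.25/(log₁₀[0.0231/3.7 + 5.74/5844^0.9])² = 0.25/(log₁₀[0.00623 + 0.00234])² = 0.25/(-2.067)² = 0.05851.
Darcy-Weisbach: ΔP = f(L/D)(ρV²/2) = 0.05851·(231.7/0.281)·(807.8·0.05329²/2) = 0.05851·824.6·1.147 = 55.35 Pa.
Head loss h_f = ΔP/(ρg) = 55.35/(807.8·9.81) = 0.006984 m.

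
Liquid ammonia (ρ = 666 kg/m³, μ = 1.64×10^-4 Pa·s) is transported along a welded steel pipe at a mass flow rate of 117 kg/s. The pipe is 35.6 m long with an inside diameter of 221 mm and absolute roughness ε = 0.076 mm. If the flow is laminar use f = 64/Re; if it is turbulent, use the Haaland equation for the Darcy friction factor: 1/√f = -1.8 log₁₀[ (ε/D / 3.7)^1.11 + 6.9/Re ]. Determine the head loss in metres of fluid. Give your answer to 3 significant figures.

h_f ≈ 2.68 m

A = πD²/4 = π(0.221)²/4 = 0.03836 m²; mean velocity V = ṁ/(ρA) = 117/(666 · 0.03836) = 4.58 m/s.
Reynolds number Re = ρVD/μ = 666 · 4.58 · 0.221 / 0.000164 = 4.11e+06.
Re > 4000 → turbulent. Relative roughness ε/D = 7.6e-05/0.221 = 0.000344. Haaland: 1/√f = -1.8 log₁₀[(0.000344/3.7)^1.11 + 6.9/4.11e+06] = -1.8 log₁₀[3.35e-05 + 1.68e-06] = 8.017, so f = 0.01556.
Darcy-Weisbach: ΔP = f(L/D)(ρV²/2) = 0.01556·(35.6/0.221)·(666·4.58²/2) = 0.01556·161.1·6984 = 1.75e+04 Pa.
Head loss h_f = ΔP/(ρg) = 1.75e+04/(666·9.81) = 2.68 m.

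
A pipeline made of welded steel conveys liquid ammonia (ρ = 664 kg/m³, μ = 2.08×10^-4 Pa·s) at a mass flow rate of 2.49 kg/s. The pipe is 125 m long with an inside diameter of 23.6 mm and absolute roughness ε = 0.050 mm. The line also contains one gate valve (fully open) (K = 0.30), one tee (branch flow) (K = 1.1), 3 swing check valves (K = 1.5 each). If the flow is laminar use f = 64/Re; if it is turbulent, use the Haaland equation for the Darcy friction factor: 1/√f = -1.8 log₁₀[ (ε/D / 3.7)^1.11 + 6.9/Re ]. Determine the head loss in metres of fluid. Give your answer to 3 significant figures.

A = πD²/4 = π(0.0236)²/4 = 0.0004374 m²; mean velocity V = ṁ/(ρA) = 2.49/(664 · 0.0004374) = 8.573 m/s.
Reynolds number Re = ρVD/μ = 664 · 8.573 · 0.0236 / 0.000208 = 6.459e+05.
Re > 4000 → turbulent. Relative roughness ε/D = 5e-05/0.0236 = 0.00212. Haaland: 1/√f = -1.8 log₁₀[(0.00212/3.7)^1.11 + 6.9/6.459e+05] = -1.8 log₁₀[0.000252 + 1.07e-05] = 6.445, so f = 0.02407.
Total minor-loss coefficient ΣK = 1·0.3 + 1·1.1 + 3·1.5 = 5.9.
ΔP = [f·L/D + ΣK]·(ρV²/2) = [0.02407·125/0.0236 + 5.9]·(664·8.573²/2) = [127.5 + 5.9]·2.44e+04 = 3.255e+06 Pa.
Head loss h_f = ΔP/(ρg) = 3.255e+06/(664·9.81) = 500 m.

h_f ≈ 500 m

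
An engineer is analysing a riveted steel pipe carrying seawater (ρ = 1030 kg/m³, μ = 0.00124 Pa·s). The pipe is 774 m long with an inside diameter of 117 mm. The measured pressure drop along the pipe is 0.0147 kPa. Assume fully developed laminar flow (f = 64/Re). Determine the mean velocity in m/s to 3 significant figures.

For laminar flow, f = 64/Re with Re = ρVD/μ, so Darcy-Weisbach reduces to ΔP = 32μLV/D². Solving for V: V = ΔP·D²/(32μL) = 14.7·(0.117)²/(32·0.00124·774) = 0.006552 m/s.
Check: Re = ρVD/μ = 1030·0.006552·0.117/0.00124 = 636.8 < 2300, so the laminar assumption holds.

V ≈ 0.00655 m/s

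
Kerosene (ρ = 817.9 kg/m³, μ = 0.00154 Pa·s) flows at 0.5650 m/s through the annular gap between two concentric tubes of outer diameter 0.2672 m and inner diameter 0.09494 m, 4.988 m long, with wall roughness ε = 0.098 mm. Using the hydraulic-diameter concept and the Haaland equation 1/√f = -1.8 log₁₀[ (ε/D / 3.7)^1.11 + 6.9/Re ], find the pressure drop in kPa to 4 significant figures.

ΔP ≈ 0.08446 kPa

Hydraulic diameter D_h = 4A/P = D_o - D_i = 0.2672 - 0.09494 = 0.1723 m.
Re = ρVD_h/μ = 817.9·0.565·0.1723/0.00154 = 5.169e+04.
ε/D_h = 9.8e-05/0.1723 = 0.000569; Haaland gives 1/√f = -1.8 log₁₀[5.85e-05+0.000133] = 6.69, so f = 0.02234.
ΔP = f(L/D_h)(ρV²/2) = 0.02234·4.988/0.1723·130.5 = 84.46 Pa.
ΔP = 0.08446 kPa.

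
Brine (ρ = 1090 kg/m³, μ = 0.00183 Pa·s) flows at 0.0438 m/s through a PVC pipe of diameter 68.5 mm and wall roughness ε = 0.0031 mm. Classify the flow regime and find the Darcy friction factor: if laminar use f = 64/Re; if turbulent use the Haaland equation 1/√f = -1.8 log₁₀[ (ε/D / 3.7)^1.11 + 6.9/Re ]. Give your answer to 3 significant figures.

Re = ρVD/μ = 1090·0.0438·0.0685/0.00183 = 1787.
Re < 2300 → laminar, so f = 64/Re = 0.03581 (roughness is irrelevant in laminar flow).

f ≈ 0.0358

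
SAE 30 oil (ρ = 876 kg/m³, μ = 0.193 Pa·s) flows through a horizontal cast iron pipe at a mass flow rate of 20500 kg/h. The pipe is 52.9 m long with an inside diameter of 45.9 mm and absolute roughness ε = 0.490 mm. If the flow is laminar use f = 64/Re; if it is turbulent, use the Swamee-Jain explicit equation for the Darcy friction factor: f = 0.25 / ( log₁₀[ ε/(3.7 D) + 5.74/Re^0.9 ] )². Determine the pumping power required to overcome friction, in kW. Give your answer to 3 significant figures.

ṁ = 20500 kg/h = 20500/3600 = 5.694 kg/s.
A = πD²/4 = π(0.0459)²/4 = 0.001655 m²; mean velocity V = ṁ/(ρA) = 5.694/(876 · 0.001655) = 3.929 m/s.
Reynolds number Re = ρVD/μ = 876 · 3.929 · 0.0459 / 0.193 = 818.4.
Re < 2300 → laminar flow, so f = 64/Re = 64/818.4 = 0.0782 (the turbulent correlation is not needed).
Darcy-Weisbach: ΔP = f(L/D)(ρV²/2) = 0.0782·(52.9/0.0459)·(876·3.929²/2) = 0.0782·1153·6760 = 6.092e+05 Pa.
Q = ṁ/ρ = 5.694/876 = 0.006501 m³/s.
Pumping power P = QΔP = 0.006501·6.092e+05 = 3960 W = 3.96 kW.

P ≈ 3.96 kW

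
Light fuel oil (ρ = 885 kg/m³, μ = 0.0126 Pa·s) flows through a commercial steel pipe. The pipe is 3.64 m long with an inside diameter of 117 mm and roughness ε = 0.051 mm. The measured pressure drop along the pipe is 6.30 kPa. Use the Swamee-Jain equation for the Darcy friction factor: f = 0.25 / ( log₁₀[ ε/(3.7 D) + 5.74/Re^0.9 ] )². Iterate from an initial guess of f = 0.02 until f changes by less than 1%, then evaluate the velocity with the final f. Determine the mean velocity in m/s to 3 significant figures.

V ≈ 4.39 m/s

Rearranging Darcy-Weisbach: V = √(2·ΔP·D/(f·L·ρ)). With ε/D = 5.1e-05/0.117 = 0.000436, iterate starting from f = 0.02:
  f = 0.02 → V = √(2·6300·0.117/(0.02·3.64·885)) = 4.783 m/s; Re = ρVD/μ = 3.931e+04; f → 0.0234
  f = 0.0234 → V = 4.423 m/s; Re = 3.635e+04; f → 0.02375
  f = 0.02375 → V = 4.39 m/s; Re = 3.608e+04; f → 0.02378
Converged (Δf/f < 1%). With the final f = 0.02378: V = √(2·6300·0.117/(0.02378·3.64·885)) = 4.387 m/s.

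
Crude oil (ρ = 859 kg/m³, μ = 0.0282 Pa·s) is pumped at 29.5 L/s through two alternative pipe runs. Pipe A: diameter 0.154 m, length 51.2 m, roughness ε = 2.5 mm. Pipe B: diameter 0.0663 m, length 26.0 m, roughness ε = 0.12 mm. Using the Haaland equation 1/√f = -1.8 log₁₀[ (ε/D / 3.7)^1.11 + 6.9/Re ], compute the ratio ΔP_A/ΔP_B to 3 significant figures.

ΔP_A/ΔP_B ≈ 0.0491

Pipe A: V = Q/A = 0.0295/0.01863 = 1.584 m/s; Re = 7429; ε/D = 0.0162; Haaland → f = 0.05035; ΔP_A = f(L/D)(ρV²/2) = 1.803e+04 Pa.
Pipe B: V = Q/A = 0.0295/0.003452 = 8.545 m/s; Re = 1.726e+04; ε/D = 0.00181; Haaland → f = 0.02988; ΔP_B = f(L/D)(ρV²/2) = 3.675e+05 Pa.
ΔP_A/ΔP_B = 1.803e+04/3.675e+05 = 0.0491.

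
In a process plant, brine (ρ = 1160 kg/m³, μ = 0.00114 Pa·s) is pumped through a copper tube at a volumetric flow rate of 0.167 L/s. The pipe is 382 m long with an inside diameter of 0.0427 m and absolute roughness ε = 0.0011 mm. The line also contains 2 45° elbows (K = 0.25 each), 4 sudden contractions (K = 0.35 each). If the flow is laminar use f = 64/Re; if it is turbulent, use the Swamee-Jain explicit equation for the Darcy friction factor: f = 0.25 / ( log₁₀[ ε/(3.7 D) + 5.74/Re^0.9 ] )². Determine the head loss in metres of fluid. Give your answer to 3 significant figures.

h_f ≈ 0.235 m

Q = 0.167 L/s = 0.167/1000 = 0.000167 m³/s.
Cross-sectional area A = πD²/4 = π(0.0427)²/4 = 0.001432 m²; mean velocity V = Q/A = 0.000167/0.001432 = 0.1166 m/s.
Reynolds number Re = ρVD/μ = 1160 · 0.1166 · 0.0427 / 0.00114 = 5067.
Re > 4000 → turbulent. Relative roughness ε/D = 1.1e-06/0.0427 = 2.58e-05. Swamee-Jain: f = 0.25/(log₁₀[2.58e-05/3.7 + 5.74/5067^0.9])² = 0.25/(log₁₀[6.96e-06 + 0.00266])² = 0.25/(-2.574)² = 0.03773.
Total minor-loss coefficient ΣK = 2·0.25 + 4·0.35 = 1.9.
ΔP = [f·L/D + ΣK]·(ρV²/2) = [0.03773·382/0.0427 + 1.9]·(1160·0.1166²/2) = [337.5 + 1.9]·7.888 = 2677 Pa.
Head loss h_f = ΔP/(ρg) = 2677/(1160·9.81) = 0.235 m.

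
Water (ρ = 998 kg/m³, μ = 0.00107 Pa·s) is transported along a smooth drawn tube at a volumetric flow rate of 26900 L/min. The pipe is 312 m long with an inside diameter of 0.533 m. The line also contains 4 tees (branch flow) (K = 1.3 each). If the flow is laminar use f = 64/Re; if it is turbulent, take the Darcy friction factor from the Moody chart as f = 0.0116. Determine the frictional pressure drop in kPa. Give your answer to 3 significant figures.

ΔP ≈ 24.2 kPa

Q = 26900 L/min = 26900/60000 = 0.4483 m³/s.
Cross-sectional area A = πD²/4 = π(0.533)²/4 = 0.2231 m²; mean velocity V = Q/A = 0.4483/0.2231 = 2.009 m/s.
Reynolds number Re = ρVD/μ = 998 · 2.009 · 0.533 / 0.00107 = 9.989e+05.
Re > 4000 → turbulent; use the Moody-chart value f = 0.0116.
Total minor-loss coefficient ΣK = 4·1.3 = 5.2.
ΔP = [f·L/D + ΣK]·(ρV²/2) = [0.0116·312/0.533 + 5.2]·(998·2.009²/2) = [6.79 + 5.2]·2015 = 2.416e+04 Pa.
ΔP = 2.416e+04 Pa = 24.2 kPa.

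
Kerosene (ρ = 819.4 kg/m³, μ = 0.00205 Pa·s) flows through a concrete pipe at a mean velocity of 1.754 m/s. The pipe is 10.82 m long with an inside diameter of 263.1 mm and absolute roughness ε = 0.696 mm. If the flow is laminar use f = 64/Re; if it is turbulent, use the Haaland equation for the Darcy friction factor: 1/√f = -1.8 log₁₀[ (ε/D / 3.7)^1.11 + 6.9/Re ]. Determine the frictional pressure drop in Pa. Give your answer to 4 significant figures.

Reynolds number Re = ρVD/μ = 819.4 · 1.754 · 0.2631 / 0.00205 = 1.845e+05.
Re > 4000 → turbulent. Relative roughness ε/D = 0.000696/0.2631 = 0.00265. Haaland: 1/√f = -1.8 log₁₀[(0.00265/3.7)^1.11 + 6.9/1.845e+05] = -1.8 log₁₀[0.000322 + 3.74e-05] = 6.199, so f = 0.02602.
Darcy-Weisbach: ΔP = f(L/D)(ρV²/2) = 0.02602·(10.82/0.2631)·(819.4·1.754²/2) = 0.02602·41.13·1260 = 1349 Pa.

ΔP ≈ 1349 Pa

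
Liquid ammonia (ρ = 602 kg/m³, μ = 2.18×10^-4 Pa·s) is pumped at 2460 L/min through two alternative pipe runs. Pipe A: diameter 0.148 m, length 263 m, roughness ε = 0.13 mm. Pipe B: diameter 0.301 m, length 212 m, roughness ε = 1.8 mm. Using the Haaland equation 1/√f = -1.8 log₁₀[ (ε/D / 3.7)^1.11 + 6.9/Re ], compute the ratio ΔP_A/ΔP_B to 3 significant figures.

Pipe A: V = Q/A = 0.041/0.0172 = 2.383 m/s; Re = 9.74e+05; ε/D = 0.000878; Haaland → f = 0.01937; ΔP_A = f(L/D)(ρV²/2) = 5.884e+04 Pa.
Pipe B: V = Q/A = 0.041/0.07116 = 0.5762 m/s; Re = 4.789e+05; ε/D = 0.00598; Haaland → f = 0.03231; ΔP_B = f(L/D)(ρV²/2) = 2274 Pa.
ΔP_A/ΔP_B = 5.884e+04/2274 = 25.9.

ΔP_A/ΔP_B ≈ 25.9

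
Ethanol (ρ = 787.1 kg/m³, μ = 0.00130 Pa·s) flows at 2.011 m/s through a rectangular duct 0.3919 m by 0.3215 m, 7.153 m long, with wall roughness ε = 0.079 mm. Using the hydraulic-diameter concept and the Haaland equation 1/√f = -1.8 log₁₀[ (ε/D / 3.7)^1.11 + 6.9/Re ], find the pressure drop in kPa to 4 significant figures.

ΔP ≈ 0.5060 kPa

Hydraulic diameter D_h = 4A/P = 4·(0.3919·0.3215)/(2·(0.3919+0.3215)) = 0.504/1.427 = 0.3532 m.
Re = ρVD_h/μ = 787.1·2.011·0.3532/0.0013 = 4.301e+05.
ε/D_h = 7.9e-05/0.3532 = 0.000224; Haaland gives 1/√f = -1.8 log₁₀[2.08e-05+1.6e-05] = 7.981, so f = 0.0157.
ΔP = f(L/D_h)(ρV²/2) = 0.0157·7.153/0.3532·1592 = 506 Pa.
ΔP = 0.5060 kPa.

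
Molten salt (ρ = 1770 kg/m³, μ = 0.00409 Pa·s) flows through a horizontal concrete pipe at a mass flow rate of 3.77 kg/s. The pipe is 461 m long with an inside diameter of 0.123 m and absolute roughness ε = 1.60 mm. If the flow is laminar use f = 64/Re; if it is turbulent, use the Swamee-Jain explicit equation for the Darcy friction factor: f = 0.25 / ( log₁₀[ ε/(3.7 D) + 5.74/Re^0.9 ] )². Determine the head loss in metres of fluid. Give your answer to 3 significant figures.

A = πD²/4 = π(0.123)²/4 = 0.01188 m²; mean velocity V = ṁ/(ρA) = 3.77/(1770 · 0.01188) = 0.1793 m/s.
Reynolds number Re = ρVD/μ = 1770 · 0.1793 · 0.123 / 0.00409 = 9542.
Re > 4000 → turbulent. Relative roughness ε/D = 0.0016/0.123 = 0.013. Swamee-Jain: f = 0.25/(log₁₀[0.013/3.7 + 5.74/9542^0.9])² = 0.25/(log₁₀[0.00352 + 0.0015])² = 0.25/(-2.299)² = 0.04729.
Darcy-Weisbach: ΔP = f(L/D)(ρV²/2) = 0.04729·(461/0.123)·(1770·0.1793²/2) = 0.04729·3748·28.44 = 5040 Pa.
Head loss h_f = ΔP/(ρg) = 5040/(1770·9.81) = 0.290 m.

h_f ≈ 0.290 m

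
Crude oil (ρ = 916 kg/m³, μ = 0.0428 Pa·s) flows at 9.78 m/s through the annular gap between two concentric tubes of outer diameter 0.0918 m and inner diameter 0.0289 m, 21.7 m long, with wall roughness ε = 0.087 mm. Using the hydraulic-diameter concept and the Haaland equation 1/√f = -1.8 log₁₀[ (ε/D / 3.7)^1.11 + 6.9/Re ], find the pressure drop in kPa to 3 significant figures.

ΔP ≈ 465 kPa

Hydraulic diameter D_h = 4A/P = D_o - D_i = 0.0918 - 0.0289 = 0.0629 m.
Re = ρVD_h/μ = 916·9.78·0.0629/0.0428 = 1.317e+04.
ε/D_h = 8.7e-05/0.0629 = 0.00138; Haaland gives 1/√f = -1.8 log₁₀[0.000157+0.000524] = 5.7, so f = 0.03078.
ΔP = f(L/D_h)(ρV²/2) = 0.03078·21.7/0.0629·4.381e+04 = 4.651e+05 Pa.
ΔP = 465 kPa.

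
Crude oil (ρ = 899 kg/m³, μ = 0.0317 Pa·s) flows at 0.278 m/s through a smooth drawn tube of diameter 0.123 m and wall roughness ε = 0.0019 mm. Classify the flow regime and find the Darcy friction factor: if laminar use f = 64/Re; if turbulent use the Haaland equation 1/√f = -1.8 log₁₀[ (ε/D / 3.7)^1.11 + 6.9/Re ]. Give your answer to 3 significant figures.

f ≈ 0.0660

Re = ρVD/μ = 899·0.278·0.123/0.0317 = 969.7.
Re < 2300 → laminar, so f = 64/Re = 0.066 (roughness is irrelevant in laminar flow).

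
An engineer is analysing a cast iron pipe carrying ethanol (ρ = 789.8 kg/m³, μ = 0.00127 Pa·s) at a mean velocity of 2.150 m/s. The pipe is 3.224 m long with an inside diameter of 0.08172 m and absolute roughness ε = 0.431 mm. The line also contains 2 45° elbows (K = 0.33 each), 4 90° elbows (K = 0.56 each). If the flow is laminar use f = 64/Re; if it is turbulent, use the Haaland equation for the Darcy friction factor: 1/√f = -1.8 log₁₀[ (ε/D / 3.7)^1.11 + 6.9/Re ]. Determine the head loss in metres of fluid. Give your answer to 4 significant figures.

h_f ≈ 0.9777 m

Reynolds number Re = ρVD/μ = 789.8 · 2.15 · 0.08172 / 0.00127 = 1.093e+05.
Re > 4000 → turbulent. Relative roughness ε/D = 0.000431/0.08172 = 0.00527. Haaland: 1/√f = -1.8 log₁₀[(0.00527/3.7)^1.11 + 6.9/1.093e+05] = -1.8 log₁₀[0.000693 + 6.31e-05] = 5.618, so f = 0.03168.
Total minor-loss coefficient ΣK = 2·0.33 + 4·0.56 = 2.9.
ΔP = [f·L/D + ΣK]·(ρV²/2) = [0.03168·3.224/0.08172 + 2.9]·(789.8·2.15²/2) = [1.25 + 2.9]·1825 = 7575 Pa.
Head loss h_f = ΔP/(ρg) = 7575/(789.8·9.81) = 0.9777 m.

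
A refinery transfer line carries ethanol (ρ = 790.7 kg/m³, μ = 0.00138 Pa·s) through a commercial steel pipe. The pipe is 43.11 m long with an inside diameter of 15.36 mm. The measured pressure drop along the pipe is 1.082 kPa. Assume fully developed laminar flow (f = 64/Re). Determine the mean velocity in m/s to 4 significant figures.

V ≈ 0.1341 m/s

For laminar flow, f = 64/Re with Re = ρVD/μ, so Darcy-Weisbach reduces to ΔP = 32μLV/D². Solving for V: V = ΔP·D²/(32μL) = 1082·(0.01536)²/(32·0.00138·43.11) = 0.1341 m/s.
Check: Re = ρVD/μ = 790.7·0.1341·0.01536/0.00138 = 1180 < 2300, so the laminar assumption holds.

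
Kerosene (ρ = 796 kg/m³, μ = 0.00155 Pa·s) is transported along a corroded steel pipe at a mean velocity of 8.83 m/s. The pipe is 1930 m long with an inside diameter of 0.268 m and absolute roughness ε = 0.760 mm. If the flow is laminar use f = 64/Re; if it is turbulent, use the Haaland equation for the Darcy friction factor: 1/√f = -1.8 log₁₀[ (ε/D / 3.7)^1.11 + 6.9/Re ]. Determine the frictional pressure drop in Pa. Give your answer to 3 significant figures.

Reynolds number Re = ρVD/μ = 796 · 8.83 · 0.268 / 0.00155 = 1.215e+06.
Re > 4000 → turbulent. Relative roughness ε/D = 0.00076/0.268 = 0.00284. Haaland: 1/√f = -1.8 log₁₀[(0.00284/3.7)^1.11 + 6.9/1.215e+06] = -1.8 log₁₀[0.000348 + 5.68e-06] = 6.212, so f = 0.02591.
Darcy-Weisbach: ΔP = f(L/D)(ρV²/2) = 0.02591·(1930/0.268)·(796·8.83²/2) = 0.02591·7201·3.103e+04 = 5.791e+06 Pa.

ΔP ≈ 5.79×10^6 Pa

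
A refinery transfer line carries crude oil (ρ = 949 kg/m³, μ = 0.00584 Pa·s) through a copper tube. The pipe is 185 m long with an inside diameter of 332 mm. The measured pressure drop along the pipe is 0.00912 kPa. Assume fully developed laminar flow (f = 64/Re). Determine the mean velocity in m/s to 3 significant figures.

For laminar flow, f = 64/Re with Re = ρVD/μ, so Darcy-Weisbach reduces to ΔP = 32μLV/D². Solving for V: V = ΔP·D²/(32μL) = 9.12·(0.332)²/(32·0.00584·185) = 0.02908 m/s.
Check: Re = ρVD/μ = 949·0.02908·0.332/0.00584 = 1569 < 2300, so the laminar assumption holds.

V ≈ 0.0291 m/s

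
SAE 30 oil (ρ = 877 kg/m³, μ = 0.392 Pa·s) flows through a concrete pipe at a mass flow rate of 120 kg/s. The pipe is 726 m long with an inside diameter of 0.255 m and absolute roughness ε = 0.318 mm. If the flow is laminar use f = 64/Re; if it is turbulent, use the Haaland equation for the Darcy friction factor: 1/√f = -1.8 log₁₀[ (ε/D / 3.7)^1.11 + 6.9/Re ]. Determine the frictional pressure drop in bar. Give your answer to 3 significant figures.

ΔP ≈ 3.75 bar

A = πD²/4 = π(0.255)²/4 = 0.05107 m²; mean velocity V = ṁ/(ρA) = 120/(877 · 0.05107) = 2.679 m/s.
Reynolds number Re = ρVD/μ = 877 · 2.679 · 0.255 / 0.392 = 1528.
Re < 2300 → laminar flow, so f = 64/Re = 64/1528 = 0.04187 (the turbulent correlation is not needed).
Darcy-Weisbach: ΔP = f(L/D)(ρV²/2) = 0.04187·(726/0.255)·(877·2.679²/2) = 0.04187·2847·3148 = 3.752e+05 Pa.
ΔP = 3.752e+05 Pa = 3.75 bar.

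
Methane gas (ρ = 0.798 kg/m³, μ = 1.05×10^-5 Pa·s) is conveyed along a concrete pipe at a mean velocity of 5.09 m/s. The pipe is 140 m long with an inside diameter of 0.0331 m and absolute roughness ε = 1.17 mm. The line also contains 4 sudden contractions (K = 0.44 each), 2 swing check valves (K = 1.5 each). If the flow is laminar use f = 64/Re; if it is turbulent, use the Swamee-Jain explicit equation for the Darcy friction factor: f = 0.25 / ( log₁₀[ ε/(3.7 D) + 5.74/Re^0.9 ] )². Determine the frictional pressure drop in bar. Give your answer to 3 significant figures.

ΔP ≈ 0.0286 bar

Reynolds number Re = ρVD/μ = 0.798 · 5.09 · 0.0331 / 1.05e-05 = 1.28e+04.
Re > 4000 → turbulent. Relative roughness ε/D = 0.00117/0.0331 = 0.0353. Swamee-Jain: f = 0.25/(log₁₀[0.0353/3.7 + 5.74/1.28e+04^0.9])² = 0.25/(log₁₀[0.00955 + 0.00115])² = 0.25/(-1.97)² = 0.0644.
Total minor-loss coefficient ΣK = 4·0.44 + 2·1.5 = 4.76.
ΔP = [f·L/D + ΣK]·(ρV²/2) = [0.0644·140/0.0331 + 4.76]·(0.798·5.09²/2) = [272.4 + 4.76]·10.34 = 2865 Pa.
ΔP = 2865 Pa = 0.0286 bar.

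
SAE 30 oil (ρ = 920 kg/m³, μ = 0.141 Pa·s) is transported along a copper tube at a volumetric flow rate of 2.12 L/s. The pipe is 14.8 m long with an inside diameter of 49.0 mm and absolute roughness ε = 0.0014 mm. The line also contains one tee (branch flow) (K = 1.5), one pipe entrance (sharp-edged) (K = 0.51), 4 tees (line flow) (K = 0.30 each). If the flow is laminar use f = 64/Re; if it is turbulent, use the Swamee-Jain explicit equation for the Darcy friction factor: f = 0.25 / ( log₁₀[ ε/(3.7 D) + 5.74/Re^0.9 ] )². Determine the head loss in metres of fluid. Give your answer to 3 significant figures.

h_f ≈ 3.67 m

Q = 2.12 L/s = 2.12/1000 = 0.00212 m³/s.
Cross-sectional area A = πD²/4 = π(0.049)²/4 = 0.001886 m²; mean velocity V = Q/A = 0.00212/0.001886 = 1.124 m/s.
Reynolds number Re = ρVD/μ = 920 · 1.124 · 0.049 / 0.141 = 359.4.
Re < 2300 → laminar flow, so f = 64/Re = 64/359.4 = 0.1781 (the turbulent correlation is not needed).
Total minor-loss coefficient ΣK = 1·1.5 + 1·0.51 + 4·0.3 = 3.21.
ΔP = [f·L/D + ΣK]·(ρV²/2) = [0.1781·14.8/0.049 + 3.21]·(920·1.124²/2) = [53.78 + 3.21]·581.4 = 3.313e+04 Pa.
Head loss h_f = ΔP/(ρg) = 3.313e+04/(920·9.81) = 3.67 m.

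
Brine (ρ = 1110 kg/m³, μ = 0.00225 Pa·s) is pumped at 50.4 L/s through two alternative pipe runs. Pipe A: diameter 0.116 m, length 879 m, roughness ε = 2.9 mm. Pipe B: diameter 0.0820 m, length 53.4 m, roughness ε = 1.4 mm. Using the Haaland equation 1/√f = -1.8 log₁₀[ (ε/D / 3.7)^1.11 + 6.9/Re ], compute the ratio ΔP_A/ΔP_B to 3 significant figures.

ΔP_A/ΔP_B ≈ 3.37

Pipe A: V = Q/A = 0.0504/0.01057 = 4.769 m/s; Re = 2.729e+05; ε/D = 0.025; Haaland → f = 0.05331; ΔP_A = f(L/D)(ρV²/2) = 5.099e+06 Pa.
Pipe B: V = Q/A = 0.0504/0.005281 = 9.544 m/s; Re = 3.861e+05; ε/D = 0.0171; Haaland → f = 0.04602; ΔP_B = f(L/D)(ρV²/2) = 1.515e+06 Pa.
ΔP_A/ΔP_B = 5.099e+06/1.515e+06 = 3.37.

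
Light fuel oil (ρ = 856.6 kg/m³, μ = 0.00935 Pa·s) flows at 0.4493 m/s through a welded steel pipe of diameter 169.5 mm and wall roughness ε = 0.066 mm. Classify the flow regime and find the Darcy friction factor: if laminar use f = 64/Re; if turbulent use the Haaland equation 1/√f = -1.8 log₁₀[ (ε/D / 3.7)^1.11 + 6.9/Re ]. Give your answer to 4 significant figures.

Re = ρVD/μ = 856.6·0.4493·0.1695/0.00935 = 6977.
Re > 4000 → turbulent. ε/D = 6.6e-05/0.1695 = 0.000389; Haaland: 1/√f = -1.8 log₁₀[3.84e-05 + 0.000989] = 5.379, so f = 0.03456.

f ≈ 0.03456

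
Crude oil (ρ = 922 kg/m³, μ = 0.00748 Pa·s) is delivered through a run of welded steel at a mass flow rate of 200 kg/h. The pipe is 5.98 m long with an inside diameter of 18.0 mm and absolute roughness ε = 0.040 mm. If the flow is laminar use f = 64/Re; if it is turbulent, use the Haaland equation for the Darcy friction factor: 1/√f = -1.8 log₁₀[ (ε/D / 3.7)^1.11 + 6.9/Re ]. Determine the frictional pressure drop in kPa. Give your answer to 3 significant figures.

ṁ = 200 kg/h = 200/3600 = 0.05556 kg/s.
A = πD²/4 = π(0.018)²/4 = 0.0002545 m²; mean velocity V = ṁ/(ρA) = 0.05556/(922 · 0.0002545) = 0.2368 m/s.
Reynolds number Re = ρVD/μ = 922 · 0.2368 · 0.018 / 0.00748 = 525.4.
Re < 2300 → laminar flow, so f = 64/Re = 64/525.4 = 0.1218 (the turbulent correlation is not needed).
Darcy-Weisbach: ΔP = f(L/D)(ρV²/2) = 0.1218·(5.98/0.018)·(922·0.2368²/2) = 0.1218·332.2·25.85 = 1046 Pa.
ΔP = 1046 Pa = 1.05 kPa.

ΔP ≈ 1.05 kPa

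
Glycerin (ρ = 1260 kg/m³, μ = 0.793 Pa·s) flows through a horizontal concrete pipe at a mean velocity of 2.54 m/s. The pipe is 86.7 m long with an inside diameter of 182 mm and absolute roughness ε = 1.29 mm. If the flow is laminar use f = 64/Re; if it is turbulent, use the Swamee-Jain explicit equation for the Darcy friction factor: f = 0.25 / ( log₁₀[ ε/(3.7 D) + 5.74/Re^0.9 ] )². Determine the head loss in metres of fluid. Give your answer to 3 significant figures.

h_f ≈ 13.6 m

Reynolds number Re = ρVD/μ = 1260 · 2.54 · 0.182 / 0.793 = 734.5.
Re < 2300 → laminar flow, so f = 64/Re = 64/734.5 = 0.08713 (the turbulent correlation is not needed).
Darcy-Weisbach: ΔP = f(L/D)(ρV²/2) = 0.08713·(86.7/0.182)·(1260·2.54²/2) = 0.08713·476.4·4065 = 1.687e+05 Pa.
Head loss h_f = ΔP/(ρg) = 1.687e+05/(1260·9.81) = 13.6 m.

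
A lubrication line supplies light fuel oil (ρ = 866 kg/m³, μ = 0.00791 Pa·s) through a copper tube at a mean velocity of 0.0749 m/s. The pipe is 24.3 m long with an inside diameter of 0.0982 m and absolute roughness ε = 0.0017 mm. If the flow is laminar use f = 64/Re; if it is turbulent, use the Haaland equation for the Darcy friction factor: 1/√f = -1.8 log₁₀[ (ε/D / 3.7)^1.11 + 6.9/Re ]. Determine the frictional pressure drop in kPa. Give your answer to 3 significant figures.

ΔP ≈ 0.0478 kPa

Reynolds number Re = ρVD/μ = 866 · 0.0749 · 0.0982 / 0.00791 = 805.3.
Re < 2300 → laminar flow, so f = 64/Re = 64/805.3 = 0.07948 (the turbulent correlation is not needed).
Darcy-Weisbach: ΔP = f(L/D)(ρV²/2) = 0.07948·(24.3/0.0982)·(866·0.0749²/2) = 0.07948·247.5·2.429 = 47.77 Pa.
ΔP = 47.77 Pa = 0.0478 kPa.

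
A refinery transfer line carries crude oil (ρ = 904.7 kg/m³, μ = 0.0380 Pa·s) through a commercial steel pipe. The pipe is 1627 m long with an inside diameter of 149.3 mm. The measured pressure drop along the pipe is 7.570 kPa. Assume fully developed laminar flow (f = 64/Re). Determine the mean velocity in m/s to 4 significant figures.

V ≈ 0.08529 m/s

For laminar flow, f = 64/Re with Re = ρVD/μ, so Darcy-Weisbach reduces to ΔP = 32μLV/D². Solving for V: V = ΔP·D²/(32μL) = 7570·(0.1493)²/(32·0.038·1627) = 0.08529 m/s.
Check: Re = ρVD/μ = 904.7·0.08529·0.1493/0.038 = 303.2 < 2300, so the laminar assumption holds.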